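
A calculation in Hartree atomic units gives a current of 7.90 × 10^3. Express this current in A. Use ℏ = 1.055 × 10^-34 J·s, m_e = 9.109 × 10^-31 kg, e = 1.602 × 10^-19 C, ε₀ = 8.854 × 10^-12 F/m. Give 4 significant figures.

52.23 A

One atomic unit of electric current: I_au = e E_h/ℏ = m_e e⁵/((4πε₀)²ℏ³) = 6.612 × 10^-3 A.
7.90 × 10^3 × 6.612 × 10^-3 A = 52.23 A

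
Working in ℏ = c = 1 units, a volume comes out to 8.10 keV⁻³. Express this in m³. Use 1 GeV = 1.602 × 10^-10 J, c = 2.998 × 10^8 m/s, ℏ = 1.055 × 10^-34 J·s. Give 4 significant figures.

6.234 × 10^-29 m³

Volume is [L]³ = [E]⁻³·(ℏc)³.
1 GeV⁻³ → (ℏc)³ × (1 GeV in J)⁻³ = 7.696 × 10^-48 m³.
Convert the energy scale: 8.10 keV⁻³ = 8.10 × 10^18 GeV⁻³.
Result: 8.10 × 10^18 × 7.696 × 10^-48 = 6.234 × 10^-29 m³.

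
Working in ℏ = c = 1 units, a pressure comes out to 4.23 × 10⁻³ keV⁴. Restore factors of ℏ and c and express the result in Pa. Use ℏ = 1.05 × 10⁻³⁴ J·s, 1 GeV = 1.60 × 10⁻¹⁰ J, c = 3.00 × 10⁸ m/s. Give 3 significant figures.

Pressure is [E]/[L]³ = [E]⁴/(ℏc)³.
1 GeV⁴ → 1/(ℏc)³ × (1 GeV in J)⁴ = 2.10 × 10³⁷ Pa.
Convert the energy scale: 4.23 × 10⁻³ keV⁴ = 4.23 × 10⁻²⁷ GeV⁴.
Result: 4.23 × 10⁻²⁷ × 2.10 × 10³⁷ = 8.87 × 10¹⁰ Pa.

8.87 × 10¹⁰ Pa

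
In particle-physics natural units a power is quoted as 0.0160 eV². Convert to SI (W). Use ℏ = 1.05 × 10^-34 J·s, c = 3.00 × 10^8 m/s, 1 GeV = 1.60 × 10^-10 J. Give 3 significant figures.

Power is [E]/[T] = [E]²/ℏ.
1 GeV² → 1/ℏ × (1 GeV in J)² = 2.44 × 10^14 W.
Convert the energy scale: 0.0160 eV² = 1.60 × 10^-20 GeV².
Result: 1.60 × 10^-20 × 2.44 × 10^14 = 3.90 × 10^-6 W.

3.90 × 10^-6 W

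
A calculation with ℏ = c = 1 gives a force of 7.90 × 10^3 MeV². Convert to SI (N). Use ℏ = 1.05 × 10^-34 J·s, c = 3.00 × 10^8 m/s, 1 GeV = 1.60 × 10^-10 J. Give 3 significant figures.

6.42 × 10^3 N

Force is [E]/[L] = [E]²/(ℏc); restore (ℏc)⁻¹.
1 GeV² → 1/(ℏc) × (1 GeV in J)² = 8.13 × 10^5 N.
Convert the energy scale: 7.90 × 10^3 MeV² = 7.90 × 10^-3 GeV².
Result: 7.90 × 10^-3 × 8.13 × 10^5 = 6.42 × 10^3 N.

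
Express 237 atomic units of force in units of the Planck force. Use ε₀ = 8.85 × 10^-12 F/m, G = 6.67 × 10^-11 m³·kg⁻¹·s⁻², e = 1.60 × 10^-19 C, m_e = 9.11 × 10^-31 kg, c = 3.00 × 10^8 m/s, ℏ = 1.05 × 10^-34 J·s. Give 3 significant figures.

atomic unit of force: F_au = E_h/a₀ = m_e²e⁶/((4πε₀)³ℏ⁴) = 8.33 × 10^-8 N
Planck force: F_P = c⁴/G = 1.21 × 10^44 N
237 × 8.33 × 10^-8 / 1.21 × 10^44 = 1.63 × 10^-49

1.63 × 10^-49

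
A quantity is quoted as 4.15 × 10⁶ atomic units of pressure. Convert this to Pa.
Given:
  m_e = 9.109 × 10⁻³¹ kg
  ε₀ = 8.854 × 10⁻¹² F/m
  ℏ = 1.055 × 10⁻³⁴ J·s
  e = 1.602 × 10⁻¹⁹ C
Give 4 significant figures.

One atomic unit of pressure: P_au = E_h/a₀³ = m_e⁴e¹⁰/((4πε₀)⁵ℏ⁸) = 2.929 × 10¹³ Pa.
4.15 × 10⁶ × 2.929 × 10¹³ Pa = 1.216 × 10²⁰ Pa

1.216 × 10²⁰ Pa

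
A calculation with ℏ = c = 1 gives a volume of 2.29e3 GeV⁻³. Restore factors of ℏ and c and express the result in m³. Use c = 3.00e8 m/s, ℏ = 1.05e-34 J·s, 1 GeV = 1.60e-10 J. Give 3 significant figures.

1.75e-44 m³

Volume is [L]³ = [E]⁻³·(ℏc)³.
1 GeV⁻³ → (ℏc)³ × (1 GeV in J)⁻³ = 7.63e-48 m³.
Result: 2.29e3 × 7.63e-48 = 1.75e-44 m³.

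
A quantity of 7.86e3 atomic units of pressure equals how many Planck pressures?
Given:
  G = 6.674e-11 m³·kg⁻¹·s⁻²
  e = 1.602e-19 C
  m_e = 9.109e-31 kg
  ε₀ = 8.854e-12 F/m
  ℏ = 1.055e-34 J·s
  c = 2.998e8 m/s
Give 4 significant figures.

atomic unit of pressure: P_au = E_h/a₀³ = m_e⁴e¹⁰/((4πε₀)⁵ℏ⁸) = 2.929e13 Pa
Planck pressure: p_P = c⁷/(ℏG²) = 4.632e113 Pa
7.86e3 × 2.929e13 / 4.632e113 = 4.970e-97

4.970e-97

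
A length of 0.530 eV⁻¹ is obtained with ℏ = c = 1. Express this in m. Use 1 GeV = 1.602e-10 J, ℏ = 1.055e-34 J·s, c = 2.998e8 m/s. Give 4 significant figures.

A length is [E]⁻¹ in ℏ=c=1; restore one factor of ℏc.
1 GeV⁻¹ → ℏc × (1 GeV in J)⁻¹ = 1.974e-16 m.
Convert the energy scale: 0.530 eV⁻¹ = 5.30e8 GeV⁻¹.
Result: 5.30e8 × 1.974e-16 = 1.046e-7 m.

1.046e-7 m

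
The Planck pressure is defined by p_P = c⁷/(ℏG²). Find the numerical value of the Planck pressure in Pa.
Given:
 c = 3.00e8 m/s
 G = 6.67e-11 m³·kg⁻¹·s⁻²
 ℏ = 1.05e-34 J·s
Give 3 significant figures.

p_P = c⁷/(ℏG²)
  = 2.19e59 / 4.67e-55
  = 4.68e113 Pa

4.68e113 Pa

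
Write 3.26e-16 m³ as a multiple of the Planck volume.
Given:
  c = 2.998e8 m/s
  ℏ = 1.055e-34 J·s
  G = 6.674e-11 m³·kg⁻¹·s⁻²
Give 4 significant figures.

7.718e88

Planck volume: V_P = (ℏG/c³)^(3/2) = 4.224e-105 m³.
3.26e-16 / 4.224e-105 = 7.718e88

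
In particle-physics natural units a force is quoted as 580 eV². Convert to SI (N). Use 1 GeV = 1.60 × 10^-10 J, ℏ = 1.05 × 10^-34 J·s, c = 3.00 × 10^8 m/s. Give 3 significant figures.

4.71 × 10^-10 N

Force is [E]/[L] = [E]²/(ℏc); restore (ℏc)⁻¹.
1 GeV² → 1/(ℏc) × (1 GeV in J)² = 8.13 × 10^5 N.
Convert the energy scale: 580 eV² = 5.80 × 10^-16 GeV².
Result: 5.80 × 10^-16 × 8.13 × 10^5 = 4.71 × 10^-10 N.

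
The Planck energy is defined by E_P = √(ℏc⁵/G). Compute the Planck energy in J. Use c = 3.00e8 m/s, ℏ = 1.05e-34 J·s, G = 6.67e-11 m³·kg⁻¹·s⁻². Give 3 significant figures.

1.96e9 J

E_P = √(ℏc⁵/G)
  = √(3.83e18)
  = 1.96e9 J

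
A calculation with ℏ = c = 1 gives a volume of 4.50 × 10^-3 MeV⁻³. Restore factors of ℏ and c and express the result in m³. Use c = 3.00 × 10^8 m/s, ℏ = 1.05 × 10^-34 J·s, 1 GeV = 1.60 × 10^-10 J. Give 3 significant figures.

Volume is [L]³ = [E]⁻³·(ℏc)³.
1 GeV⁻³ → (ℏc)³ × (1 GeV in J)⁻³ = 7.63 × 10^-48 m³.
Convert the energy scale: 4.50 × 10^-3 MeV⁻³ = 4.50 × 10^6 GeV⁻³.
Result: 4.50 × 10^6 × 7.63 × 10^-48 = 3.43 × 10^-41 m³.

3.43 × 10^-41 m³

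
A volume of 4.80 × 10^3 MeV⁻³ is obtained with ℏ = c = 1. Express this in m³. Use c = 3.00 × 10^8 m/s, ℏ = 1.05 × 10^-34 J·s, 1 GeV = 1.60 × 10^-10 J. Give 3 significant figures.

Volume is [L]³ = [E]⁻³·(ℏc)³.
1 GeV⁻³ → (ℏc)³ × (1 GeV in J)⁻³ = 7.63 × 10^-48 m³.
Convert the energy scale: 4.80 × 10^3 MeV⁻³ = 4.80 × 10^12 GeV⁻³.
Result: 4.80 × 10^12 × 7.63 × 10^-48 = 3.66 × 10^-35 m³.

3.66 × 10^-35 m³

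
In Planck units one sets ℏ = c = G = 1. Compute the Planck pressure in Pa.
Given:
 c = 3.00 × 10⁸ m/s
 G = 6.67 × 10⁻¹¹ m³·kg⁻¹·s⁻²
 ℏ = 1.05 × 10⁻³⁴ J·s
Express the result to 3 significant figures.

4.68 × 10¹¹³ Pa

p_P = c⁷/(ℏG²)
  = 2.19 × 10⁵⁹ / 4.67 × 10⁻⁵⁵
  = 4.68 × 10¹¹³ Pa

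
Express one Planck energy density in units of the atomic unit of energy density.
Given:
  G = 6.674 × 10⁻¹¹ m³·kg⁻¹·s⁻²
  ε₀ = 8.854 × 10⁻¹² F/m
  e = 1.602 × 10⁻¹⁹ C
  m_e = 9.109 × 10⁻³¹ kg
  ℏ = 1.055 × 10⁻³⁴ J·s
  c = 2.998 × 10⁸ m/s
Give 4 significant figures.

1.581 × 10¹⁰⁰

Planck energy density: u_P = c⁷/(ℏG²) = 4.632 × 10¹¹³ J/m³
atomic unit of energy density: u_au = E_h/a₀³ = m_e⁴e¹⁰/((4πε₀)⁵ℏ⁸) = 2.929 × 10¹³ J/m³
ratio = 4.632 × 10¹¹³ / 2.929 × 10¹³ = 1.581 × 10¹⁰⁰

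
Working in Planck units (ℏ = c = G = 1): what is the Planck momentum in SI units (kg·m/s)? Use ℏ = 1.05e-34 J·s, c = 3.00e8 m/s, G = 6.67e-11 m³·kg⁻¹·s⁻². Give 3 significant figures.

Dimensional analysis gives p_P = √(ℏc³/G).
  = √(42.5)
  = 6.52 kg·m/s

6.52 kg·m/s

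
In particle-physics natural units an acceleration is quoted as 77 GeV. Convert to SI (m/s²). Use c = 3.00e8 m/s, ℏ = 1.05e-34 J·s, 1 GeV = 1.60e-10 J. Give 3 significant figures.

Acceleration is [L]/[T]² = c·[E]/ℏ.
1 GeV → c/ℏ × (1 GeV in J) = 4.57e32 m/s².
Result: 77 × 4.57e32 = 3.52e34 m/s².

3.52e34 m/s²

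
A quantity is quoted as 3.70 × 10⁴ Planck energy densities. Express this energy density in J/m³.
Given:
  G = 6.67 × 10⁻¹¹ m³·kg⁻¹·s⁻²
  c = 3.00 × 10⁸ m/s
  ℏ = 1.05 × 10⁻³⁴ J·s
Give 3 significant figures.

1.73 × 10¹¹⁸ J/m³

One Planck energy density: u_P = c⁷/(ℏG²) = 4.68 × 10¹¹³ J/m³.
3.70 × 10⁴ × 4.68 × 10¹¹³ J/m³ = 1.73 × 10¹¹⁸ J/m³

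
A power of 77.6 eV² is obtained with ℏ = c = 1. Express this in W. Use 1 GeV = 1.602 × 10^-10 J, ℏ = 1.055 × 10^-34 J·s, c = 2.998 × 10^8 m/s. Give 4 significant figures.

0.01888 W

Power is [E]/[T] = [E]²/ℏ.
1 GeV² → 1/ℏ × (1 GeV in J)² = 2.433 × 10^14 W.
Convert the energy scale: 77.6 eV² = 7.76 × 10^-17 GeV².
Result: 7.76 × 10^-17 × 2.433 × 10^14 = 0.01888 W.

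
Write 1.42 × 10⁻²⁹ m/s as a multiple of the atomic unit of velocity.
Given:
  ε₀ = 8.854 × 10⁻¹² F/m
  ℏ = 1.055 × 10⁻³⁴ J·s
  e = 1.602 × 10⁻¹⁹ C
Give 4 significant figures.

6.495 × 10⁻³⁶

atomic unit of velocity: v_au = e²/(4πε₀ℏ) = 2.186 × 10⁶ m/s.
1.42 × 10⁻²⁹ / 2.186 × 10⁶ = 6.495 × 10⁻³⁶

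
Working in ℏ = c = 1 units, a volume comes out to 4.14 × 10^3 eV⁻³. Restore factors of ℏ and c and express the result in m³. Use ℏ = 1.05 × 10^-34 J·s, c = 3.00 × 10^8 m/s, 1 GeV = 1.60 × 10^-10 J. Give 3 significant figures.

Volume is [L]³ = [E]⁻³·(ℏc)³.
1 GeV⁻³ → (ℏc)³ × (1 GeV in J)⁻³ = 7.63 × 10^-48 m³.
Convert the energy scale: 4.14 × 10^3 eV⁻³ = 4.14 × 10^30 GeV⁻³.
Result: 4.14 × 10^30 × 7.63 × 10^-48 = 3.16 × 10^-17 m³.

3.16 × 10^-17 m³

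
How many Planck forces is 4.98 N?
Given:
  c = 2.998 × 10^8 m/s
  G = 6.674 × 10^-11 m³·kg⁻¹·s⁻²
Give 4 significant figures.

4.114 × 10^-44

Planck force: F_P = c⁴/G = 1.210 × 10^44 N.
4.98 / 1.210 × 10^44 = 4.114 × 10^-44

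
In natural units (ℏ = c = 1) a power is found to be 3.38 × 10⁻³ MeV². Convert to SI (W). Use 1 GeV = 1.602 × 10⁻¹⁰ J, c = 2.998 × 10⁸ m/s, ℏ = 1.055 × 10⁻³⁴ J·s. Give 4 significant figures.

Power is [E]/[T] = [E]²/ℏ.
1 GeV² → 1/ℏ × (1 GeV in J)² = 2.433 × 10¹⁴ W.
Convert the energy scale: 3.38 × 10⁻³ MeV² = 3.38 × 10⁻⁹ GeV².
Result: 3.38 × 10⁻⁹ × 2.433 × 10¹⁴ = 8.222 × 10⁵ W.

8.222 × 10⁵ W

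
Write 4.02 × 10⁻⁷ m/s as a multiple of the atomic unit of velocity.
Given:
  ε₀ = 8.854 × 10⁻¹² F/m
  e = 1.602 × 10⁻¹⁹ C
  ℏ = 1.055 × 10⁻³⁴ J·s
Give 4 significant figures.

1.839 × 10⁻¹³

atomic unit of velocity: v_au = e²/(4πε₀ℏ) = 2.186 × 10⁶ m/s.
4.02 × 10⁻⁷ / 2.186 × 10⁶ = 1.839 × 10⁻¹³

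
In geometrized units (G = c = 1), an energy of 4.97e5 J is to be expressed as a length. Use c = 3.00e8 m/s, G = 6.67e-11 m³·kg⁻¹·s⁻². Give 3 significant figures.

4.09e-39 m

Energy → length via G/c⁴.
4.97e5 J × (G/c⁴) = 4.09e-39 m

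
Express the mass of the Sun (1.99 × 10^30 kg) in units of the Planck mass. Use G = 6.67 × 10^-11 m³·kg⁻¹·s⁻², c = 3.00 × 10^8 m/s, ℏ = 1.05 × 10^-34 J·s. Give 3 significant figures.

Planck mass: m_P = √(ℏc/G) = 2.17 × 10^-8 kg.
1.99 × 10^30 / 2.17 × 10^-8 = 9.16 × 10^37

9.16 × 10^37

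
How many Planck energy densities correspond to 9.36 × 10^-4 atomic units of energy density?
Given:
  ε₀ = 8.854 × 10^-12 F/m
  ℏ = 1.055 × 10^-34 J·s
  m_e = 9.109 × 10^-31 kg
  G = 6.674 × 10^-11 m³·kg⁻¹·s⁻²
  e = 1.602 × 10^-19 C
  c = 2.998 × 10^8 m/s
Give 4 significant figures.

5.919 × 10^-104

atomic unit of energy density: u_au = E_h/a₀³ = m_e⁴e¹⁰/((4πε₀)⁵ℏ⁸) = 2.929 × 10^13 J/m³
Planck energy density: u_P = c⁷/(ℏG²) = 4.632 × 10^113 J/m³
9.36 × 10^-4 × 2.929 × 10^13 / 4.632 × 10^113 = 5.919 × 10^-104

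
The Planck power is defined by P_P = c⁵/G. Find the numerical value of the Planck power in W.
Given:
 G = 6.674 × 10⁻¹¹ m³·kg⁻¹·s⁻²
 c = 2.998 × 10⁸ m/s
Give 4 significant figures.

P_P = c⁵/G
  = 2.422 × 10⁴² / 6.674 × 10⁻¹¹
  = 3.629 × 10⁵² W

3.629 × 10⁵² W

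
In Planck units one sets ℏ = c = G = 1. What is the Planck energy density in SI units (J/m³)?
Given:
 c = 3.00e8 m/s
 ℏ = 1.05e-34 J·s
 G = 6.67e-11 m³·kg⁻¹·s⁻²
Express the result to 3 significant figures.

4.68e113 J/m³

u_P = c⁷/(ℏG²)
  = 2.19e59 / 4.67e-55
  = 4.68e113 J/m³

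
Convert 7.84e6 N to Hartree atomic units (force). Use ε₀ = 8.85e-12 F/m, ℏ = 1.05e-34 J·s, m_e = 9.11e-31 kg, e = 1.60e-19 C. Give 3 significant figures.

atomic unit of force: F_au = E_h/a₀ = m_e²e⁶/((4πε₀)³ℏ⁴) = 8.33e-8 N.
7.84e6 / 8.33e-8 = 9.41e13

9.41e13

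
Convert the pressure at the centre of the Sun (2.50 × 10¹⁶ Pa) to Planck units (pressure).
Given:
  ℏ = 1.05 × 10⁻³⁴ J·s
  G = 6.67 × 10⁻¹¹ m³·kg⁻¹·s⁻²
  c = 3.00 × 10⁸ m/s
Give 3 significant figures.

5.34 × 10⁻⁹⁸

Planck pressure: p_P = c⁷/(ℏG²) = 4.68 × 10¹¹³ Pa.
2.50 × 10¹⁶ / 4.68 × 10¹¹³ = 5.34 × 10⁻⁹⁸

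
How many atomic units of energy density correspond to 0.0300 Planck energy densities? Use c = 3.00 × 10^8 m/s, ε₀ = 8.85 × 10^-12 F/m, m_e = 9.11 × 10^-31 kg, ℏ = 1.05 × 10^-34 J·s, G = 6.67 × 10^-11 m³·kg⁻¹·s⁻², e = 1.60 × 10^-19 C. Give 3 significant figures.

4.66 × 10^98

Planck energy density: u_P = c⁷/(ℏG²) = 4.68 × 10^113 J/m³
atomic unit of energy density: u_au = E_h/a₀³ = m_e⁴e¹⁰/((4πε₀)⁵ℏ⁸) = 3.01 × 10^13 J/m³
0.0300 × 4.68 × 10^113 / 3.01 × 10^13 = 4.66 × 10^98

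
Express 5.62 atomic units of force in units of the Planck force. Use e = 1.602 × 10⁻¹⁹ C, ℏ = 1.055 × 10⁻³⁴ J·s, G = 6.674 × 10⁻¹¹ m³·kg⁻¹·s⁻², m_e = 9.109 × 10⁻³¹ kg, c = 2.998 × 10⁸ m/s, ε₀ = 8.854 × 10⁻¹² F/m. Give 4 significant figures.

3.816 × 10⁻⁵¹

atomic unit of force: F_au = E_h/a₀ = m_e²e⁶/((4πε₀)³ℏ⁴) = 8.220 × 10⁻⁸ N
Planck force: F_P = c⁴/G = 1.210 × 10⁴⁴ N
5.62 × 8.220 × 10⁻⁸ / 1.210 × 10⁴⁴ = 3.816 × 10⁻⁵¹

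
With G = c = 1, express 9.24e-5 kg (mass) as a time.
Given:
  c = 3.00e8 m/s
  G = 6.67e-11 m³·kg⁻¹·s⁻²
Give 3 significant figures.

2.28e-40 s

Mass → time via G/c³.
9.24e-5 kg × (G/c³) = 2.28e-40 s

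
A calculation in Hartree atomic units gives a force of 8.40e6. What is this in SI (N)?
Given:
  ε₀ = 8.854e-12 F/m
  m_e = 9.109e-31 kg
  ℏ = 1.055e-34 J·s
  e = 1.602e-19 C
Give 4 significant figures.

0.6905 N

One atomic unit of force: F_au = E_h/a₀ = m_e²e⁶/((4πε₀)³ℏ⁴) = 8.220e-8 N.
8.40e6 × 8.220e-8 N = 0.6905 N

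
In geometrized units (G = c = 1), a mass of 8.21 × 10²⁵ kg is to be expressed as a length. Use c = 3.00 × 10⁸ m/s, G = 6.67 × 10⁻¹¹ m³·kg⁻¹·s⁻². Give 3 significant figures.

0.0608 m

In G = c = 1 units mass has dimensions of length; the conversion factor is G/c².
8.21 × 10²⁵ kg × (G/c²) = 0.0608 m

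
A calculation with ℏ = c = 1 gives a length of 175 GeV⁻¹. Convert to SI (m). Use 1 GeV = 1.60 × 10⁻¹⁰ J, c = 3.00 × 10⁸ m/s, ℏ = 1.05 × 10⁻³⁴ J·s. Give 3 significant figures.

3.45 × 10⁻¹⁴ m

A length is [E]⁻¹ in ℏ=c=1; restore one factor of ℏc.
1 GeV⁻¹ → ℏc × (1 GeV in J)⁻¹ = 1.97 × 10⁻¹⁶ m.
Result: 175 × 1.97 × 10⁻¹⁶ = 3.45 × 10⁻¹⁴ m.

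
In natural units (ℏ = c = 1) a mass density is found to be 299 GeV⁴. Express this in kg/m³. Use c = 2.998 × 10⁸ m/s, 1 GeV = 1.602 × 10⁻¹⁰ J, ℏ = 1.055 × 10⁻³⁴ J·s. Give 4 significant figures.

6.925 × 10²² kg/m³

Mass density is [E]/(c²[L]³) = [E]⁴/(ℏ³c⁵).
1 GeV⁴ → 1/(ℏ³c⁵) × (1 GeV in J)⁴ = 2.316 × 10²⁰ kg/m³.
Result: 299 × 2.316 × 10²⁰ = 6.925 × 10²² kg/m³.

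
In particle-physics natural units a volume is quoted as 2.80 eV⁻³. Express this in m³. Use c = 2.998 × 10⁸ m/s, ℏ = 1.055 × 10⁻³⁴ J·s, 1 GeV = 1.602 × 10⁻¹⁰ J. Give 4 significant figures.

2.155 × 10⁻²⁰ m³

Volume is [L]³ = [E]⁻³·(ℏc)³.
1 GeV⁻³ → (ℏc)³ × (1 GeV in J)⁻³ = 7.696 × 10⁻⁴⁸ m³.
Convert the energy scale: 2.80 eV⁻³ = 2.80 × 10²⁷ GeV⁻³.
Result: 2.80 × 10²⁷ × 7.696 × 10⁻⁴⁸ = 2.155 × 10⁻²⁰ m³.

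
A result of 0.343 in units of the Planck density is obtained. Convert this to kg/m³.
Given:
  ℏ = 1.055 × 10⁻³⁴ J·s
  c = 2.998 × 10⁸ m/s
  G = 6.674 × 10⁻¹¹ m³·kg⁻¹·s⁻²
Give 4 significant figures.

1.768 × 10⁹⁶ kg/m³

One Planck density: ρ_P = c⁵/(ℏG²) = 5.154 × 10⁹⁶ kg/m³.
0.343 × 5.154 × 10⁹⁶ kg/m³ = 1.768 × 10⁹⁶ kg/m³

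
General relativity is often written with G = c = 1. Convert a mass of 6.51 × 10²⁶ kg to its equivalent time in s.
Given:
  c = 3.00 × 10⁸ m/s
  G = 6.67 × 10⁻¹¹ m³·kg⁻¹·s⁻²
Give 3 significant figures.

Mass → time via G/c³.
6.51 × 10²⁶ kg × (G/c³) = 1.61 × 10⁻⁹ s

1.61 × 10⁻⁹ s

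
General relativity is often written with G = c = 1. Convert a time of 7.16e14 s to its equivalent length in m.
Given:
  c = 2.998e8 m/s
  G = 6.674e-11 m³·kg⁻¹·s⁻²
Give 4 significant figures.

Time → length via c.
7.16e14 s × (c) = 2.147e23 m

2.147e23 m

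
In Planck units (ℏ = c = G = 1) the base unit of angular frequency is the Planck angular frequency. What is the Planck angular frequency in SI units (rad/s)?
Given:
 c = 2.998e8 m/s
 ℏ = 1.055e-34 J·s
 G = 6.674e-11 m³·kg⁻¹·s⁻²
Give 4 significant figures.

1.855e43 rad/s

ω_P = √(c⁵/(ℏG))
  = √(3.440e86)
  = 1.855e43 rad/s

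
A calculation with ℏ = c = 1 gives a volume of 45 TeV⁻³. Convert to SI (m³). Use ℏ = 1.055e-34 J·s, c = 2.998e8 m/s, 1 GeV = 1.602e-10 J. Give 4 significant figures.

Volume is [L]³ = [E]⁻³·(ℏc)³.
1 GeV⁻³ → (ℏc)³ × (1 GeV in J)⁻³ = 7.696e-48 m³.
Convert the energy scale: 45 TeV⁻³ = 4.50e-8 GeV⁻³.
Result: 4.50e-8 × 7.696e-48 = 3.463e-55 m³.

3.463e-55 m³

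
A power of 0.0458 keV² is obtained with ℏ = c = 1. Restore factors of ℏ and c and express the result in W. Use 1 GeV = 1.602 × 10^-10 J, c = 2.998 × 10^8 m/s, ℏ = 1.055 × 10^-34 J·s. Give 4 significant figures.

11.14 W

Power is [E]/[T] = [E]²/ℏ.
1 GeV² → 1/ℏ × (1 GeV in J)² = 2.433 × 10^14 W.
Convert the energy scale: 0.0458 keV² = 4.58 × 10^-14 GeV².
Result: 4.58 × 10^-14 × 2.433 × 10^14 = 11.14 W.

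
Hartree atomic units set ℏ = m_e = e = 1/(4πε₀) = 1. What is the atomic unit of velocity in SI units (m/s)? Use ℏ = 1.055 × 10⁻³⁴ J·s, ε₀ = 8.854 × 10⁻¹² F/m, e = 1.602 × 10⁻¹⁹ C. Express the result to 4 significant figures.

Dimensional analysis gives v_au = e²/(4πε₀ℏ).
  = 2.566 × 10⁻³⁸ / 1.174 × 10⁻⁴⁴
  = 2.186 × 10⁶ m/s

2.186 × 10⁶ m/s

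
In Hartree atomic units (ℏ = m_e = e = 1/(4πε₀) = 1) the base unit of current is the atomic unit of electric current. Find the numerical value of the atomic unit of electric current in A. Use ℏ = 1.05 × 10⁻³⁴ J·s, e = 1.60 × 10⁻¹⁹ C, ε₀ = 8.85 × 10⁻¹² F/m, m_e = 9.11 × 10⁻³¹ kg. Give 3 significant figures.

6.67 × 10⁻³ A

I_au = e E_h/ℏ = m_e e⁵/((4πε₀)²ℏ³)
E_h = 4.38 × 10⁻¹⁸ J
e·E_h/ℏ = 6.67 × 10⁻³ A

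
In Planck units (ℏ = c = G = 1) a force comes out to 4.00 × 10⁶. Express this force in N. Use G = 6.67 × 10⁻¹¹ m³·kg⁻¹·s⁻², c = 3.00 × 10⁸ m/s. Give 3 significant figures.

One Planck force: F_P = c⁴/G = 1.21 × 10⁴⁴ N.
4.00 × 10⁶ × 1.21 × 10⁴⁴ N = 4.86 × 10⁵⁰ N

4.86 × 10⁵⁰ N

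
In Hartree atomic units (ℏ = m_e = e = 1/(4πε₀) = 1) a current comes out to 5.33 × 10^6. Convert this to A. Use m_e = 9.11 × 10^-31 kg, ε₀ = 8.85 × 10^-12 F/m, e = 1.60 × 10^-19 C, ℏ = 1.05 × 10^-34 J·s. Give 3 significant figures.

One atomic unit of electric current: I_au = e E_h/ℏ = m_e e⁵/((4πε₀)²ℏ³) = 6.67 × 10^-3 A.
5.33 × 10^6 × 6.67 × 10^-3 A = 3.56 × 10^4 A

3.56 × 10^4 A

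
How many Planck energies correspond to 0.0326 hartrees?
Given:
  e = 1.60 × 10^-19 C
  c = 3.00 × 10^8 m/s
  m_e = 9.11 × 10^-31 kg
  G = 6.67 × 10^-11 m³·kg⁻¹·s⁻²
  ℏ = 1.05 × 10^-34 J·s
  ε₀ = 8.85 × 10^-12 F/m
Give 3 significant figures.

hartree: E_h = m_e e⁴/(4πε₀ℏ)² = 4.38 × 10^-18 J
Planck energy: E_P = √(ℏc⁵/G) = 1.96 × 10^9 J
0.0326 × 4.38 × 10^-18 / 1.96 × 10^9 = 7.30 × 10^-29

7.30 × 10^-29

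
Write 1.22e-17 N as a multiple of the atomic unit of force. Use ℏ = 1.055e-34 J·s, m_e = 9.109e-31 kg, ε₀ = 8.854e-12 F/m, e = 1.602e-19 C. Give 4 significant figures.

1.484e-10

atomic unit of force: F_au = E_h/a₀ = m_e²e⁶/((4πε₀)³ℏ⁴) = 8.220e-8 N.
1.22e-17 / 8.220e-8 = 1.484e-10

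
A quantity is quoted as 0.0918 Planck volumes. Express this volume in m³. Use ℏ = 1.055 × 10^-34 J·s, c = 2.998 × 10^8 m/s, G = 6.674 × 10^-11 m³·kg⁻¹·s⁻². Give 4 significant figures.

3.878 × 10^-106 m³

One Planck volume: V_P = (ℏG/c³)^(3/2) = 4.224 × 10^-105 m³.
0.0918 × 4.224 × 10^-105 m³ = 3.878 × 10^-106 m³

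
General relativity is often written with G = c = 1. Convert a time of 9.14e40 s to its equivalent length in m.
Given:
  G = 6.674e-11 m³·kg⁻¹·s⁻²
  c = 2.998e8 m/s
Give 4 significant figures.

Time → length via c.
9.14e40 s × (c) = 2.740e49 m

2.740e49 m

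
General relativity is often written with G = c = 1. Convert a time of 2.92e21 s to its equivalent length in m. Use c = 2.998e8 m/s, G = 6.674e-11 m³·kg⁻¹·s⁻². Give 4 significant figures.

8.754e29 m

Time → length via c.
2.92e21 s × (c) = 8.754e29 m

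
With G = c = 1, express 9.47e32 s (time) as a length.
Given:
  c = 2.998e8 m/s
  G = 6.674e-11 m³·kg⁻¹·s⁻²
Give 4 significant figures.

2.839e41 m

Time → length via c.
9.47e32 s × (c) = 2.839e41 m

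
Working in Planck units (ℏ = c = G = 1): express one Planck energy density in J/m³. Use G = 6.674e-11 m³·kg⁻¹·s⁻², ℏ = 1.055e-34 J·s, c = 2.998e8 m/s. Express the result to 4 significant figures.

Dimensional analysis gives u_P = c⁷/(ℏG²).
  = 2.177e59 / 4.699e-55
  = 4.632e113 J/m³

4.632e113 J/m³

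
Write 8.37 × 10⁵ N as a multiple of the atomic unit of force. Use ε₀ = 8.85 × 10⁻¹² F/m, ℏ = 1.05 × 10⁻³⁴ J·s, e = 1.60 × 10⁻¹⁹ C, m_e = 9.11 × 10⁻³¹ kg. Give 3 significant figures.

atomic unit of force: F_au = E_h/a₀ = m_e²e⁶/((4πε₀)³ℏ⁴) = 8.33 × 10⁻⁸ N.
8.37 × 10⁵ / 8.33 × 10⁻⁸ = 1.01 × 10¹³

1.01 × 10¹³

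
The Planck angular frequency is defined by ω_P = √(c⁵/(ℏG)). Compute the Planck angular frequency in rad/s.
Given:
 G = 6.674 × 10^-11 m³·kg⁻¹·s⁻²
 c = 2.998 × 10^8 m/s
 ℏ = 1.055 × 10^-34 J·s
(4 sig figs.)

ω_P = √(c⁵/(ℏG))
  = √(3.440 × 10^86)
  = 1.855 × 10^43 rad/s

1.855 × 10^43 rad/s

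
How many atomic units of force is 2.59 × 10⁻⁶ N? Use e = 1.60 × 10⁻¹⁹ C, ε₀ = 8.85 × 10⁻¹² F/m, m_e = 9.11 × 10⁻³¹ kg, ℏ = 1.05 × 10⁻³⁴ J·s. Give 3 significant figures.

31.1

atomic unit of force: F_au = E_h/a₀ = m_e²e⁶/((4πε₀)³ℏ⁴) = 8.33 × 10⁻⁸ N.
2.59 × 10⁻⁶ / 8.33 × 10⁻⁸ = 31.1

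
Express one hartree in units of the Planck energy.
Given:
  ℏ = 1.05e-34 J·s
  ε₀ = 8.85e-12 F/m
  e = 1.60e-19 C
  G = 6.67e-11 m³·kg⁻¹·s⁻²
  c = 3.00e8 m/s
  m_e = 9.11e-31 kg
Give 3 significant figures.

hartree: E_h = m_e e⁴/(4πε₀ℏ)² = 4.38e-18 J
Planck energy: E_P = √(ℏc⁵/G) = 1.96e9 J
ratio = 4.38e-18 / 1.96e9 = 2.24e-27

2.24e-27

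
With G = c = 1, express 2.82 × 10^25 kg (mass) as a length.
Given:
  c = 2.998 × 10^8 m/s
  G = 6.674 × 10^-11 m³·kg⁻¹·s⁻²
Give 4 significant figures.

In G = c = 1 units mass has dimensions of length; the conversion factor is G/c².
2.82 × 10^25 kg × (G/c²) = 0.02094 m

0.02094 m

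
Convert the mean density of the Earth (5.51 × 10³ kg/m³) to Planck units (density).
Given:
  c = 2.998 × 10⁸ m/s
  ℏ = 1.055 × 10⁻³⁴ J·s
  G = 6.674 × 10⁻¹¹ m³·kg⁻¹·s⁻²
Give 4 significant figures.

Planck density: ρ_P = c⁵/(ℏG²) = 5.154 × 10⁹⁶ kg/m³.
5.51 × 10³ / 5.154 × 10⁹⁶ = 1.069 × 10⁻⁹³

1.069 × 10⁻⁹³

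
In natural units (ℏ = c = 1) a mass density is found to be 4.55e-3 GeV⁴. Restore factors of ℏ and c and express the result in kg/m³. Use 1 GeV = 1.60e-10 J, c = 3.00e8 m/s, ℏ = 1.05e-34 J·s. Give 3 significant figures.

1.06e18 kg/m³

Mass density is [E]/(c²[L]³) = [E]⁴/(ℏ³c⁵).
1 GeV⁴ → 1/(ℏ³c⁵) × (1 GeV in J)⁴ = 2.33e20 kg/m³.
Result: 4.55e-3 × 2.33e20 = 1.06e18 kg/m³.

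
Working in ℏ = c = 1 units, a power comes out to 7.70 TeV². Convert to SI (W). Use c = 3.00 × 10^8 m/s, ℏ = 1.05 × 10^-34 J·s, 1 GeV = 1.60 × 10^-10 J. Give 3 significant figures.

1.88 × 10^21 W

Power is [E]/[T] = [E]²/ℏ.
1 GeV² → 1/ℏ × (1 GeV in J)² = 2.44 × 10^14 W.
Convert the energy scale: 7.70 TeV² = 7.70 × 10^6 GeV².
Result: 7.70 × 10^6 × 2.44 × 10^14 = 1.88 × 10^21 W.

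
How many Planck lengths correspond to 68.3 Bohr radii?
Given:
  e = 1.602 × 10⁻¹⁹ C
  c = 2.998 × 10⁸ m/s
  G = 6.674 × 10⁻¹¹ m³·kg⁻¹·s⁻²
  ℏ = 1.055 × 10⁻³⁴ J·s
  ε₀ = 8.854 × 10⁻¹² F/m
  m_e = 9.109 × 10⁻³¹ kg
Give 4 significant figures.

2.238 × 10²⁶

Bohr radius: a₀ = 4πε₀ℏ²/(m_e e²) = 5.297 × 10⁻¹¹ m
Planck length: ℓ_P = √(ℏG/c³) = 1.616 × 10⁻³⁵ m
68.3 × 5.297 × 10⁻¹¹ / 1.616 × 10⁻³⁵ = 2.238 × 10²⁶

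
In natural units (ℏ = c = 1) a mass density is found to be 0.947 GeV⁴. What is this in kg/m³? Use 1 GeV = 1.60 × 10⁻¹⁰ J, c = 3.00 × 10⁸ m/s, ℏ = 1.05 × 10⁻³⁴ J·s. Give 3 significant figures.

Mass density is [E]/(c²[L]³) = [E]⁴/(ℏ³c⁵).
1 GeV⁴ → 1/(ℏ³c⁵) × (1 GeV in J)⁴ = 2.33 × 10²⁰ kg/m³.
Result: 0.947 × 2.33 × 10²⁰ = 2.21 × 10²⁰ kg/m³.

2.21 × 10²⁰ kg/m³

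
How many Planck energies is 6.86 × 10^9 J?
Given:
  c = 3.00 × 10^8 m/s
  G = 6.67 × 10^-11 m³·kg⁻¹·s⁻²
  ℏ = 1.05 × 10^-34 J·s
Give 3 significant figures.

Planck energy: E_P = √(ℏc⁵/G) = 1.96 × 10^9 J.
6.86 × 10^9 / 1.96 × 10^9 = 3.51

3.51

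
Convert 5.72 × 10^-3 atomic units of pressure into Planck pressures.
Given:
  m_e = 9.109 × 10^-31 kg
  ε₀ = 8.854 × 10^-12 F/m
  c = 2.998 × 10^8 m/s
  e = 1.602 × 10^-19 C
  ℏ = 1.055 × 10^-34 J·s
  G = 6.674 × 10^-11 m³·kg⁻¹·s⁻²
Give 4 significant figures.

3.617 × 10^-103

atomic unit of pressure: P_au = E_h/a₀³ = m_e⁴e¹⁰/((4πε₀)⁵ℏ⁸) = 2.929 × 10^13 Pa
Planck pressure: p_P = c⁷/(ℏG²) = 4.632 × 10^113 Pa
5.72 × 10^-3 × 2.929 × 10^13 / 4.632 × 10^113 = 3.617 × 10^-103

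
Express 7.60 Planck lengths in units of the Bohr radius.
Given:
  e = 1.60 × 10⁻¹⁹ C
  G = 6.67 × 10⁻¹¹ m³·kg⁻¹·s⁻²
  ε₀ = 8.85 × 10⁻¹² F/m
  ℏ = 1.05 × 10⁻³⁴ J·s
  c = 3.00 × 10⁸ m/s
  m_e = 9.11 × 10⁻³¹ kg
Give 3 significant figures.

Planck length: ℓ_P = √(ℏG/c³) = 1.61 × 10⁻³⁵ m
Bohr radius: a₀ = 4πε₀ℏ²/(m_e e²) = 5.26 × 10⁻¹¹ m
7.60 × 1.61 × 10⁻³⁵ / 5.26 × 10⁻¹¹ = 2.33 × 10⁻²⁴

2.33 × 10⁻²⁴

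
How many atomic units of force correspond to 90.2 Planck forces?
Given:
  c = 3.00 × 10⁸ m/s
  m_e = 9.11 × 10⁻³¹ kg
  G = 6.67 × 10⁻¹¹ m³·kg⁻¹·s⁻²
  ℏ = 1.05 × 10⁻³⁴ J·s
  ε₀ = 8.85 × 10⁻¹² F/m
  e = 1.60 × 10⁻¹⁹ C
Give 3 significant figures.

Planck force: F_P = c⁴/G = 1.21 × 10⁴⁴ N
atomic unit of force: F_au = E_h/a₀ = m_e²e⁶/((4πε₀)³ℏ⁴) = 8.33 × 10⁻⁸ N
90.2 × 1.21 × 10⁴⁴ / 8.33 × 10⁻⁸ = 1.32 × 10⁵³

1.32 × 10⁵³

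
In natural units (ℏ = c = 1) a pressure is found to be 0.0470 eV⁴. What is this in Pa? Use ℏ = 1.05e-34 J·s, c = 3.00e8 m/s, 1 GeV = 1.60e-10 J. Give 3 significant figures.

0.985 Pa

Pressure is [E]/[L]³ = [E]⁴/(ℏc)³.
1 GeV⁴ → 1/(ℏc)³ × (1 GeV in J)⁴ = 2.10e37 Pa.
Convert the energy scale: 0.0470 eV⁴ = 4.70e-38 GeV⁴.
Result: 4.70e-38 × 2.10e37 = 0.985 Pa.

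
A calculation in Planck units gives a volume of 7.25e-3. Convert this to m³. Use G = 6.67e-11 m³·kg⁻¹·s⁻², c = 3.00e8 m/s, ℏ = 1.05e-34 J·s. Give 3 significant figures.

One Planck volume: V_P = (ℏG/c³)^(3/2) = 4.18e-105 m³.
7.25e-3 × 4.18e-105 m³ = 3.03e-107 m³

3.03e-107 m³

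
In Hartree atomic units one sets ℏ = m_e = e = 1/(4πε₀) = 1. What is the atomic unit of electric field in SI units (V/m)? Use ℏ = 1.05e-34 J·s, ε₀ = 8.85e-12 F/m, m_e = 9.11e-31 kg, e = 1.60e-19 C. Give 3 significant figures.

5.20e11 V/m

E_au = E_h/(e a₀) = m_e²e⁵/((4πε₀)³ℏ⁴)
E_h = 4.38e-18 J
a₀ = 5.26e-11 m
E_h/(e·a₀) = 5.20e11 V/m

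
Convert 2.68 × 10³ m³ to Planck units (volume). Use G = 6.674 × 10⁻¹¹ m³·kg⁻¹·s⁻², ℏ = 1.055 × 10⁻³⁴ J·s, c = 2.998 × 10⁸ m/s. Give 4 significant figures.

6.345 × 10¹⁰⁷

Planck volume: V_P = (ℏG/c³)^(3/2) = 4.224 × 10⁻¹⁰⁵ m³.
2.68 × 10³ / 4.224 × 10⁻¹⁰⁵ = 6.345 × 10¹⁰⁷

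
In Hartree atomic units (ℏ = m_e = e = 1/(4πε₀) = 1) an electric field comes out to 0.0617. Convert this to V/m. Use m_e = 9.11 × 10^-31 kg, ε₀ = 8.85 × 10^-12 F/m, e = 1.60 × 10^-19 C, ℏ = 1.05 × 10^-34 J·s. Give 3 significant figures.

One atomic unit of electric field: E_au = E_h/(e a₀) = m_e²e⁵/((4πε₀)³ℏ⁴) = 5.20 × 10^11 V/m.
0.0617 × 5.20 × 10^11 V/m = 3.21 × 10^10 V/m

3.21 × 10^10 V/m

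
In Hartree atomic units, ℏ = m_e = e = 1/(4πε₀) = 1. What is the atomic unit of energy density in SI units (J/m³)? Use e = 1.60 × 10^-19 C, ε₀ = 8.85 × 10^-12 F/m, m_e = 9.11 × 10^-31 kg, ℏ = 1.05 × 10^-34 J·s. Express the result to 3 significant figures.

3.01 × 10^13 J/m³

From ℏ = m_e = e = 1/(4πε₀) = 1 the energy density scale is u_au = E_h/a₀³ = m_e⁴e¹⁰/((4πε₀)⁵ℏ⁸).
E_h = 4.38 × 10^-18 J
a₀ = 5.26 × 10^-11 m
E_h/a₀³ = 3.01 × 10^13 J/m³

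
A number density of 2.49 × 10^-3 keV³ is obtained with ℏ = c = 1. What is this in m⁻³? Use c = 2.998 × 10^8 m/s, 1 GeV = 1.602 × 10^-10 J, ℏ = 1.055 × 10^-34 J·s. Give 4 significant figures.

3.235 × 10^26 m⁻³

Number density is [L]⁻³ = [E]³/(ℏc)³.
1 GeV³ → 1/(ℏc)³ × (1 GeV in J)³ = 1.299 × 10^47 m⁻³.
Convert the energy scale: 2.49 × 10^-3 keV³ = 2.49 × 10^-21 GeV³.
Result: 2.49 × 10^-21 × 1.299 × 10^47 = 3.235 × 10^26 m⁻³.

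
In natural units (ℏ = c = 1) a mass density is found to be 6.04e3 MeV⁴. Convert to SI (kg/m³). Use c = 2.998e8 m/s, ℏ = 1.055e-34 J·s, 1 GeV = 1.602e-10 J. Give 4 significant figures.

Mass density is [E]/(c²[L]³) = [E]⁴/(ℏ³c⁵).
1 GeV⁴ → 1/(ℏ³c⁵) × (1 GeV in J)⁴ = 2.316e20 kg/m³.
Convert the energy scale: 6.04e3 MeV⁴ = 6.04e-9 GeV⁴.
Result: 6.04e-9 × 2.316e20 = 1.399e12 kg/m³.

1.399e12 kg/m³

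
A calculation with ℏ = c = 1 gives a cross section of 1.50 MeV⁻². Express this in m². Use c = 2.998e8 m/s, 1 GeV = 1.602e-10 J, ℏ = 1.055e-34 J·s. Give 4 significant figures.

5.847e-26 m²

Area is [L]² = [E]⁻²·(ℏc)²; restore (ℏc)².
1 GeV⁻² → (ℏc)² × (1 GeV in J)⁻² = 3.898e-32 m².
Convert the energy scale: 1.50 MeV⁻² = 1.50e6 GeV⁻².
Result: 1.50e6 × 3.898e-32 = 5.847e-26 m².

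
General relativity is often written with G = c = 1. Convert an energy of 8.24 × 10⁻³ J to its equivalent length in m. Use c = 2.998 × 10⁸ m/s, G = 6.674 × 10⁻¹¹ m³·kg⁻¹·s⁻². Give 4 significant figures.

6.807 × 10⁻⁴⁷ m

Energy → length via G/c⁴.
8.24 × 10⁻³ J × (G/c⁴) = 6.807 × 10⁻⁴⁷ m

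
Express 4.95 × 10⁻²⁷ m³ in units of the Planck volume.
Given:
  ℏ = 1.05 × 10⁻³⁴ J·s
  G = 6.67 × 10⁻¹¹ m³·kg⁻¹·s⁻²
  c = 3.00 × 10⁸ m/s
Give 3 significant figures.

1.18 × 10⁷⁸

Planck volume: V_P = (ℏG/c³)^(3/2) = 4.18 × 10⁻¹⁰⁵ m³.
4.95 × 10⁻²⁷ / 4.18 × 10⁻¹⁰⁵ = 1.18 × 10⁷⁸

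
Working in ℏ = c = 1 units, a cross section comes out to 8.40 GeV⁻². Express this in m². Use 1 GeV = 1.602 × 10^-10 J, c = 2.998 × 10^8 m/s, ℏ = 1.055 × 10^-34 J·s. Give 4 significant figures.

Area is [L]² = [E]⁻²·(ℏc)²; restore (ℏc)².
1 GeV⁻² → (ℏc)² × (1 GeV in J)⁻² = 3.898 × 10^-32 m².
Result: 8.40 × 3.898 × 10^-32 = 3.274 × 10^-31 m².

3.274 × 10^-31 m²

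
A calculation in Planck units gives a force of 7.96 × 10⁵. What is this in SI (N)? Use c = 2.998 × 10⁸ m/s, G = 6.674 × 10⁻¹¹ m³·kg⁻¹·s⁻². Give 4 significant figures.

9.635 × 10⁴⁹ N

One Planck force: F_P = c⁴/G = 1.210 × 10⁴⁴ N.
7.96 × 10⁵ × 1.210 × 10⁴⁴ N = 9.635 × 10⁴⁹ N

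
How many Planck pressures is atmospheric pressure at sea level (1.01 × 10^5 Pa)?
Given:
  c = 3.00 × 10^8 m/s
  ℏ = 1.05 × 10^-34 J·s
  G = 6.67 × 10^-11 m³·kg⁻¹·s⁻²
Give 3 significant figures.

2.16 × 10^-109

Planck pressure: p_P = c⁷/(ℏG²) = 4.68 × 10^113 Pa.
1.01 × 10^5 / 4.68 × 10^113 = 2.16 × 10^-109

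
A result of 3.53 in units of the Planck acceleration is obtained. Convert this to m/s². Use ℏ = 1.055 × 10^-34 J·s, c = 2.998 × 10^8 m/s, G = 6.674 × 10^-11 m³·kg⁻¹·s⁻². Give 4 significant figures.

One Planck acceleration: a_P = √(c⁷/(ℏG)) = 5.560 × 10^51 m/s².
3.53 × 5.560 × 10^51 m/s² = 1.963 × 10^52 m/s²

1.963 × 10^52 m/s²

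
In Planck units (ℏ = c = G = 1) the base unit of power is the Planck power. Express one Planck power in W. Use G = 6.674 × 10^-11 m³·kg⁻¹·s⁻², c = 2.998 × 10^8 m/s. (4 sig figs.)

3.629 × 10^52 W

P_P = c⁵/G
  = 2.422 × 10^42 / 6.674 × 10^-11
  = 3.629 × 10^52 W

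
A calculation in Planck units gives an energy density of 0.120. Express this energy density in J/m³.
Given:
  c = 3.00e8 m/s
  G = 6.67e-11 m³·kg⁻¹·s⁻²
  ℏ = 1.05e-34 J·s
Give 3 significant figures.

One Planck energy density: u_P = c⁷/(ℏG²) = 4.68e113 J/m³.
0.120 × 4.68e113 J/m³ = 5.62e112 J/m³

5.62e112 J/m³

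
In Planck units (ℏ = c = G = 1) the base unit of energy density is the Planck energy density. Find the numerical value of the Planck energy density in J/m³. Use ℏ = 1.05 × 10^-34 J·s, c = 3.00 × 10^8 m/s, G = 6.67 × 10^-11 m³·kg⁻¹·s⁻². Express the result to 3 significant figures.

u_P = c⁷/(ℏG²)
  = 2.19 × 10^59 / 4.67 × 10^-55
  = 4.68 × 10^113 J/m³

4.68 × 10^113 J/m³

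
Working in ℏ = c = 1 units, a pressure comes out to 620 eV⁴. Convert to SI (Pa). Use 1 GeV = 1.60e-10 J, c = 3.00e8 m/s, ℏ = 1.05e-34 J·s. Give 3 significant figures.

Pressure is [E]/[L]³ = [E]⁴/(ℏc)³.
1 GeV⁴ → 1/(ℏc)³ × (1 GeV in J)⁴ = 2.10e37 Pa.
Convert the energy scale: 620 eV⁴ = 6.20e-34 GeV⁴.
Result: 6.20e-34 × 2.10e37 = 1.30e4 Pa.

1.30e4 Pa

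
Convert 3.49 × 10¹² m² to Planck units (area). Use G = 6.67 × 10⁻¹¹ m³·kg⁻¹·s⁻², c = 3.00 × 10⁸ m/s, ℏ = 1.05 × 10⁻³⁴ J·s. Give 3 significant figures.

Planck area: A_P = ℏG/c³ = 2.59 × 10⁻⁷⁰ m².
3.49 × 10¹² / 2.59 × 10⁻⁷⁰ = 1.35 × 10⁸²

1.35 × 10⁸²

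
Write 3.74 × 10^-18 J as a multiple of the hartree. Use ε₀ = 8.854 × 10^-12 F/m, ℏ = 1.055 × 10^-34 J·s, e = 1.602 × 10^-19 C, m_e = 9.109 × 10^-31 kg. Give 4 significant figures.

hartree: E_h = m_e e⁴/(4πε₀ℏ)² = 4.354 × 10^-18 J.
3.74 × 10^-18 / 4.354 × 10^-18 = 0.8589

0.8589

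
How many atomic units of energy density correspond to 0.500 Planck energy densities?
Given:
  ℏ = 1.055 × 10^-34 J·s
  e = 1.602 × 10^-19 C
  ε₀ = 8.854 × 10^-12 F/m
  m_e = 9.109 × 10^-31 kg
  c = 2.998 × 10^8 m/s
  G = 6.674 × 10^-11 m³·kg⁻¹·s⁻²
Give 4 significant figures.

7.907 × 10^99

Planck energy density: u_P = c⁷/(ℏG²) = 4.632 × 10^113 J/m³
atomic unit of energy density: u_au = E_h/a₀³ = m_e⁴e¹⁰/((4πε₀)⁵ℏ⁸) = 2.929 × 10^13 J/m³
0.500 × 4.632 × 10^113 / 2.929 × 10^13 = 7.907 × 10^99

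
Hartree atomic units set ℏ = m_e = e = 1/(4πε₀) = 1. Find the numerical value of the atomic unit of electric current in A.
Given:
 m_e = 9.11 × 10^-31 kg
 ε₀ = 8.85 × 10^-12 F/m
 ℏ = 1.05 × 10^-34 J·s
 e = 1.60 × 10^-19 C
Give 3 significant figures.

The unique combination of the constants set to 1 with dimensions of current is I_au = e E_h/ℏ = m_e e⁵/((4πε₀)²ℏ³).
E_h = 4.38 × 10^-18 J
e·E_h/ℏ = 6.67 × 10^-3 A

6.67 × 10^-3 A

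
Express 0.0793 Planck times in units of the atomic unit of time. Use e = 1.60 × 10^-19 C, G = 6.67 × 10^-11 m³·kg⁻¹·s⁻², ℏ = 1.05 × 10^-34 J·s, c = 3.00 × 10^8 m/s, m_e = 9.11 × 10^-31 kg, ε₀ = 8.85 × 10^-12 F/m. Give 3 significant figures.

Planck time: t_P = √(ℏG/c⁵) = 5.37 × 10^-44 s
atomic unit of time: τ_au = (4πε₀)²ℏ³/(m_e e⁴) = 2.40 × 10^-17 s
0.0793 × 5.37 × 10^-44 / 2.40 × 10^-17 = 1.78 × 10^-28

1.78 × 10^-28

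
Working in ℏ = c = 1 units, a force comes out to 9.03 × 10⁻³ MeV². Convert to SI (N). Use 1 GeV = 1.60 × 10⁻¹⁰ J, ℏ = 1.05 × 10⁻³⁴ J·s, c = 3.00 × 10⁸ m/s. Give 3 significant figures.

7.34 × 10⁻³ N

Force is [E]/[L] = [E]²/(ℏc); restore (ℏc)⁻¹.
1 GeV² → 1/(ℏc) × (1 GeV in J)² = 8.13 × 10⁵ N.
Convert the energy scale: 9.03 × 10⁻³ MeV² = 9.03 × 10⁻⁹ GeV².
Result: 9.03 × 10⁻⁹ × 8.13 × 10⁵ = 7.34 × 10⁻³ N.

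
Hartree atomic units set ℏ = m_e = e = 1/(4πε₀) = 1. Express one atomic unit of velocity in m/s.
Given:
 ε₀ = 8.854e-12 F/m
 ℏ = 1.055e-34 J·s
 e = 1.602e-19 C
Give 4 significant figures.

From ℏ = m_e = e = 1/(4πε₀) = 1 the velocity scale is v_au = e²/(4πε₀ℏ).
  = 2.566e-38 / 1.174e-44
  = 2.186e6 m/s

2.186e6 m/s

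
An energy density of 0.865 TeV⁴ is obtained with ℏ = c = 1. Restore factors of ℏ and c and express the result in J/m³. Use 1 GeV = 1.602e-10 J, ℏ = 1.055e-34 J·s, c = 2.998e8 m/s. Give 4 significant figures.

1.801e49 J/m³

[E]/[L]³ = [E]⁴/(ℏc)³; restore (ℏc)⁻³.
1 GeV⁴ → 1/(ℏc)³ × (1 GeV in J)⁴ = 2.082e37 J/m³.
Convert the energy scale: 0.865 TeV⁴ = 8.65e11 GeV⁴.
Result: 8.65e11 × 2.082e37 = 1.801e49 J/m³.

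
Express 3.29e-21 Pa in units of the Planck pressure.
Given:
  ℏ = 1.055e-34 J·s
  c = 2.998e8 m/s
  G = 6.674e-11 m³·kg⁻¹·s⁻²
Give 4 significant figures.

7.102e-135

Planck pressure: p_P = c⁷/(ℏG²) = 4.632e113 Pa.
3.29e-21 / 4.632e113 = 7.102e-135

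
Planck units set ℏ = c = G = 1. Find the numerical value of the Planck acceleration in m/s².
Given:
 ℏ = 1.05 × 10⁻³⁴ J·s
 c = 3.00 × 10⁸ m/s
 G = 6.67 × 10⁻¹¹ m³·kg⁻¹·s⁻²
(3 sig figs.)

The unique combination of the constants set to 1 with dimensions of acceleration is a_P = √(c⁷/(ℏG)).
  = √(3.12 × 10¹⁰³)
  = 5.59 × 10⁵¹ m/s²

5.59 × 10⁵¹ m/s²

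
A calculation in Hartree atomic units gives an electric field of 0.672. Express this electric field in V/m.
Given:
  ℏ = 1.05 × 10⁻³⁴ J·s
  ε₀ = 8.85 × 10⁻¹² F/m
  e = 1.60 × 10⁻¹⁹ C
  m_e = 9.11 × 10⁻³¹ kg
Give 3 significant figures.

3.50 × 10¹¹ V/m

One atomic unit of electric field: E_au = E_h/(e a₀) = m_e²e⁵/((4πε₀)³ℏ⁴) = 5.20 × 10¹¹ V/m.
0.672 × 5.20 × 10¹¹ V/m = 3.50 × 10¹¹ V/m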